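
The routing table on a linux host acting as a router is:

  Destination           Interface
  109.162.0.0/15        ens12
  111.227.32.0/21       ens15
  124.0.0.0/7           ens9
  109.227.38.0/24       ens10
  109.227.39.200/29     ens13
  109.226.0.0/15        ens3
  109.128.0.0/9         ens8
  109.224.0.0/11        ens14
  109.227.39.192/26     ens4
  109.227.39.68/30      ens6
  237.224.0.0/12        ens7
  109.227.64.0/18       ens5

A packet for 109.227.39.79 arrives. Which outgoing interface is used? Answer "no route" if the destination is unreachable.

Routes whose prefix contains 109.227.39.79:
  109.128.0.0/9 (109.128.0.0 - 109.255.255.255) -> ens8
  109.224.0.0/11 (109.224.0.0 - 109.255.255.255) -> ens14
  109.226.0.0/15 (109.226.0.0 - 109.227.255.255) -> ens3
More-specific entries that do NOT match:
  109.227.39.68/30 (109.227.39.68 - 109.227.39.71) does not contain 109.227.39.79
  109.227.39.200/29 (109.227.39.200 - 109.227.39.207) does not contain 109.227.39.79
  109.227.39.192/26 (109.227.39.192 - 109.227.39.255) does not contain 109.227.39.79
  109.227.38.0/24 (109.227.38.0 - 109.227.38.255) does not contain 109.227.39.79
  111.227.32.0/21 (111.227.32.0 - 111.227.39.255) does not contain 109.227.39.79
  109.227.64.0/18 (109.227.64.0 - 109.227.127.255) does not contain 109.227.39.79
Longest matching prefix is /15 -> interface ens3.

ens3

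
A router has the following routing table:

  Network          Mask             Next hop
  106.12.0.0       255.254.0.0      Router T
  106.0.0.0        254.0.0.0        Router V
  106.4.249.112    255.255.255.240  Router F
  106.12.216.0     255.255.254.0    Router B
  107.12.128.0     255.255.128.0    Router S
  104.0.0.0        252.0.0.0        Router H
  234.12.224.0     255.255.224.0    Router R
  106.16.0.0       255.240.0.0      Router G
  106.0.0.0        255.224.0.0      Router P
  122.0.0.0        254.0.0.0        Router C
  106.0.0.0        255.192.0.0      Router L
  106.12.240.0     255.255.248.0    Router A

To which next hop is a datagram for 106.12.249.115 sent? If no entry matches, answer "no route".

Router T

Routes whose prefix contains 106.12.249.115:
  104.0.0.0/6 (104.0.0.0 - 107.255.255.255) -> Router H
  106.0.0.0/7 (106.0.0.0 - 107.255.255.255) -> Router V
  106.0.0.0/10 (106.0.0.0 - 106.63.255.255) -> Router L
  106.0.0.0/11 (106.0.0.0 - 106.31.255.255) -> Router P
  106.12.0.0/15 (106.12.0.0 - 106.13.255.255) -> Router T
More-specific entries that do NOT match:
  106.4.249.112/28 (106.4.249.112 - 106.4.249.127) does not contain 106.12.249.115
  106.12.216.0/23 (106.12.216.0 - 106.12.217.255) does not contain 106.12.249.115
  106.12.240.0/21 (106.12.240.0 - 106.12.247.255) does not contain 106.12.249.115
  234.12.224.0/19 (234.12.224.0 - 234.12.255.255) does not contain 106.12.249.115
  107.12.128.0/17 (107.12.128.0 - 107.12.255.255) does not contain 106.12.249.115
Longest matching prefix is /15 -> next hop Router T.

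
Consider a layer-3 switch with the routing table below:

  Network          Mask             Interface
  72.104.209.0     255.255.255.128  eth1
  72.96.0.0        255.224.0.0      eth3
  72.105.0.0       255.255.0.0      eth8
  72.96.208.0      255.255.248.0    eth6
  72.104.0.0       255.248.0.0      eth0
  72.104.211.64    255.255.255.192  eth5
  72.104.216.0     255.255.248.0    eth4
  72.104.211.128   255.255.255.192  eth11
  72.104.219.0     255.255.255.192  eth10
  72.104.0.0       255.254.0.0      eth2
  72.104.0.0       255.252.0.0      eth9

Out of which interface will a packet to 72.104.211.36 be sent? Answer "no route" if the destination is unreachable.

Routes whose prefix contains 72.104.211.36:
  72.96.0.0/11 (72.96.0.0 - 72.127.255.255) -> eth3
  72.104.0.0/13 (72.104.0.0 - 72.111.255.255) -> eth0
  72.104.0.0/14 (72.104.0.0 - 72.107.255.255) -> eth9
  72.104.0.0/15 (72.104.0.0 - 72.105.255.255) -> eth2
More-specific entries that do NOT match:
  72.104.211.64/26 (72.104.211.64 - 72.104.211.127) does not contain 72.104.211.36
  72.104.211.128/26 (72.104.211.128 - 72.104.211.191) does not contain 72.104.211.36
  72.104.219.0/26 (72.104.219.0 - 72.104.219.63) does not contain 72.104.211.36
  72.104.209.0/25 (72.104.209.0 - 72.104.209.127) does not contain 72.104.211.36
  72.96.208.0/21 (72.96.208.0 - 72.96.215.255) does not contain 72.104.211.36
  72.104.216.0/21 (72.104.216.0 - 72.104.223.255) does not contain 72.104.211.36
  72.105.0.0/16 (72.105.0.0 - 72.105.255.255) does not contain 72.104.211.36
Longest matching prefix is /15 -> interface eth2.

eth2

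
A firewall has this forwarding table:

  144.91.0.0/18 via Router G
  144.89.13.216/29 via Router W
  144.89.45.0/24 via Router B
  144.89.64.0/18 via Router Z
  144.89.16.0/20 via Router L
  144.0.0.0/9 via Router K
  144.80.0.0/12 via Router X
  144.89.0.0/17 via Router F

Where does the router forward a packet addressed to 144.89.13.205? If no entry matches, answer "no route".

Router F

Routes whose prefix contains 144.89.13.205:
  144.0.0.0/9 (144.0.0.0 - 144.127.255.255) -> Router K
  144.80.0.0/12 (144.80.0.0 - 144.95.255.255) -> Router X
  144.89.0.0/17 (144.89.0.0 - 144.89.127.255) -> Router F
More-specific entries that do NOT match:
  144.89.13.216/29 (144.89.13.216 - 144.89.13.223) does not contain 144.89.13.205
  144.89.45.0/24 (144.89.45.0 - 144.89.45.255) does not contain 144.89.13.205
  144.89.16.0/20 (144.89.16.0 - 144.89.31.255) does not contain 144.89.13.205
  144.91.0.0/18 (144.91.0.0 - 144.91.63.255) does not contain 144.89.13.205
  144.89.64.0/18 (144.89.64.0 - 144.89.127.255) does not contain 144.89.13.205
Longest matching prefix is /17 -> next hop Router F.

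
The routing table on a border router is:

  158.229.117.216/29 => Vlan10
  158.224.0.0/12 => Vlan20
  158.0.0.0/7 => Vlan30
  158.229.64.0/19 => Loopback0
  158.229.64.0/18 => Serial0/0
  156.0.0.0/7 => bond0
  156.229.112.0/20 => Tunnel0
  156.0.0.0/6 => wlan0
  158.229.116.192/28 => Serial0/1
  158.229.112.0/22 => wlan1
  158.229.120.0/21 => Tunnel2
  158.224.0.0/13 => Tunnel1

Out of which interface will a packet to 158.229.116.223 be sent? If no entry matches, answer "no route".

Routes whose prefix contains 158.229.116.223:
  156.0.0.0/6 (156.0.0.0 - 159.255.255.255) -> wlan0
  158.0.0.0/7 (158.0.0.0 - 159.255.255.255) -> Vlan30
  158.224.0.0/12 (158.224.0.0 - 158.239.255.255) -> Vlan20
  158.224.0.0/13 (158.224.0.0 - 158.231.255.255) -> Tunnel1
  158.229.64.0/18 (158.229.64.0 - 158.229.127.255) -> Serial0/0
More-specific entries that do NOT match:
  158.229.117.216/29 (158.229.117.216 - 158.229.117.223) does not contain 158.229.116.223
  158.229.116.192/28 (158.229.116.192 - 158.229.116.207) does not contain 158.229.116.223
  158.229.112.0/22 (158.229.112.0 - 158.229.115.255) does not contain 158.229.116.223
  158.229.120.0/21 (158.229.120.0 - 158.229.127.255) does not contain 158.229.116.223
  156.229.112.0/20 (156.229.112.0 - 156.229.127.255) does not contain 158.229.116.223
  158.229.64.0/19 (158.229.64.0 - 158.229.95.255) does not contain 158.229.116.223
Longest matching prefix is /18 -> interface Serial0/0.

Serial0/0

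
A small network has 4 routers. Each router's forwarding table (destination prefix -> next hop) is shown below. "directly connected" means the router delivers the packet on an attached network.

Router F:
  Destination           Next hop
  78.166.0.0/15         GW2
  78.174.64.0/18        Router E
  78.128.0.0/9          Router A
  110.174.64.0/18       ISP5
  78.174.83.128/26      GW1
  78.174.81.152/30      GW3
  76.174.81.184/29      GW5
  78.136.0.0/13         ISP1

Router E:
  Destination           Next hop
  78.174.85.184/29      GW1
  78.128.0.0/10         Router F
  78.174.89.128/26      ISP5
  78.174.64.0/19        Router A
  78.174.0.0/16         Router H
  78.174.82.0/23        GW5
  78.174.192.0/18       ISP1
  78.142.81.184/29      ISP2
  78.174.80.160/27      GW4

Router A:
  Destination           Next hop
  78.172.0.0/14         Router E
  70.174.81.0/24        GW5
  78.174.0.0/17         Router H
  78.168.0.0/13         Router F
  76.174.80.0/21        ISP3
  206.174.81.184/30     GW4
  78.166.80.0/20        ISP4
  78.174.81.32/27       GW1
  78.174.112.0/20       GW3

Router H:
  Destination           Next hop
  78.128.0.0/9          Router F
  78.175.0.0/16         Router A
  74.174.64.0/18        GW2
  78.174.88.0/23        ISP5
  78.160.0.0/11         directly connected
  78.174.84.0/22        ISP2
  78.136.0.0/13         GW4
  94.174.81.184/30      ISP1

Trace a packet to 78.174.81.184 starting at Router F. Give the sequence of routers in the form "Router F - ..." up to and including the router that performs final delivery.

Router F - Router E - Router A - Router H

At Router F: longest match for 78.174.81.184 is 78.174.64.0/18 -> Router E
At Router E: longest match for 78.174.81.184 is 78.174.64.0/19 -> Router A
At Router A: longest match for 78.174.81.184 is 78.174.0.0/17 -> Router H
At Router H: longest match for 78.174.81.184 is 78.160.0.0/11 -> directly connected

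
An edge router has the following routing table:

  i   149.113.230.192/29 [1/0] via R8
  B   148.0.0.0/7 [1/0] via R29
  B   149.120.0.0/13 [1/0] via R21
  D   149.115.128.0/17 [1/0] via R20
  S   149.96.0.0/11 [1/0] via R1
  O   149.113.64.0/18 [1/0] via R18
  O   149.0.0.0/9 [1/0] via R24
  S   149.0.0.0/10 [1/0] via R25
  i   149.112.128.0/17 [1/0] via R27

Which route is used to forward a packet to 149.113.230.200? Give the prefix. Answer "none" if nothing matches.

149.96.0.0/11

Entries matching 149.113.230.200:
  148.0.0.0/7 (148.0.0.0 - 149.255.255.255)
  149.0.0.0/9 (149.0.0.0 - 149.127.255.255)
  149.96.0.0/11 (149.96.0.0 - 149.127.255.255)
Most specific is 149.96.0.0/11.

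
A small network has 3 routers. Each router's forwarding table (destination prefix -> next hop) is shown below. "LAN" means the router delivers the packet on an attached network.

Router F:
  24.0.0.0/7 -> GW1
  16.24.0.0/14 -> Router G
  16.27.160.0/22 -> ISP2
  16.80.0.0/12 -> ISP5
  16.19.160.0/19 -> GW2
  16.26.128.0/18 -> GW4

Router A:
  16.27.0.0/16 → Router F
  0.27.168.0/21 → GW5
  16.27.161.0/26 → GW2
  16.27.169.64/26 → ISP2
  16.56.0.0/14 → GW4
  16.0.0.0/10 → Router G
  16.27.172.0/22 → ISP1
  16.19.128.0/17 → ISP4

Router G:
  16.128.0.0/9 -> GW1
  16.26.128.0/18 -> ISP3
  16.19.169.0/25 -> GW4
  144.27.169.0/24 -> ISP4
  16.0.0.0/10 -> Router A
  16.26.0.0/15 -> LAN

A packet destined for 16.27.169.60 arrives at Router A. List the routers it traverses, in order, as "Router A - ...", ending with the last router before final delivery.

At Router A: longest match for 16.27.169.60 is 16.27.0.0/16 -> Router F
At Router F: longest match for 16.27.169.60 is 16.24.0.0/14 -> Router G
At Router G: longest match for 16.27.169.60 is 16.26.0.0/15 -> LAN

Router A - Router F - Router G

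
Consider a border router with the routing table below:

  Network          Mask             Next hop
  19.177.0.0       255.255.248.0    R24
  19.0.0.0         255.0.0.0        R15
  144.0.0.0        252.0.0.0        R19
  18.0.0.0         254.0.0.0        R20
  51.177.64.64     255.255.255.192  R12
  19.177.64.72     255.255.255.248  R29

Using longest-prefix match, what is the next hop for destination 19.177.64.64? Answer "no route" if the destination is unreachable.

Routes whose prefix contains 19.177.64.64:
  18.0.0.0/7 (18.0.0.0 - 19.255.255.255) -> R20
  19.0.0.0/8 (19.0.0.0 - 19.255.255.255) -> R15
More-specific entries that do NOT match:
  19.177.64.72/29 (19.177.64.72 - 19.177.64.79) does not contain 19.177.64.64
  51.177.64.64/26 (51.177.64.64 - 51.177.64.127) does not contain 19.177.64.64
  19.177.0.0/21 (19.177.0.0 - 19.177.7.255) does not contain 19.177.64.64
Longest matching prefix is /8 -> next hop R15.

R15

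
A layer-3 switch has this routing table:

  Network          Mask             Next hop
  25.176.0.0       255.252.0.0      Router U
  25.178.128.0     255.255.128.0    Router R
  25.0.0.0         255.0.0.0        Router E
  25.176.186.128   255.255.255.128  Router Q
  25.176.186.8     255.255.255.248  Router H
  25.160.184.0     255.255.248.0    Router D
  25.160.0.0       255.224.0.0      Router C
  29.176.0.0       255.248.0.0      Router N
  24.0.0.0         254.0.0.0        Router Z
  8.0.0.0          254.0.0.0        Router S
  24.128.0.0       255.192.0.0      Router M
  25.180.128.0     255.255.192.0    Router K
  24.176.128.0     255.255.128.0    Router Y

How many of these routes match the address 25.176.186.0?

Prefixes containing 25.176.186.0:
  24.0.0.0/7 (24.0.0.0 - 25.255.255.255)
  25.0.0.0/8 (25.0.0.0 - 25.255.255.255)
  25.160.0.0/11 (25.160.0.0 - 25.191.255.255)
  25.176.0.0/14 (25.176.0.0 - 25.179.255.255)
Total matching entries: 4.

4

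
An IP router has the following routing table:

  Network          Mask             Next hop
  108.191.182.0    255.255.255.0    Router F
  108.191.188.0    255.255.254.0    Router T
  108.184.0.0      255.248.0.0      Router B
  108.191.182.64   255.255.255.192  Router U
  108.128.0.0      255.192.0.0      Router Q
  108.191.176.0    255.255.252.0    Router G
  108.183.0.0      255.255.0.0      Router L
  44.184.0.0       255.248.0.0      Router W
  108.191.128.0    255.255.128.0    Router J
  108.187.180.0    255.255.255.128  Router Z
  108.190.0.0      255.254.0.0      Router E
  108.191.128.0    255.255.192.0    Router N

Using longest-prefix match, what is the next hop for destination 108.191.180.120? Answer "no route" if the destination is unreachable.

Routes whose prefix contains 108.191.180.120:
  108.128.0.0/10 (108.128.0.0 - 108.191.255.255) -> Router Q
  108.184.0.0/13 (108.184.0.0 - 108.191.255.255) -> Router B
  108.190.0.0/15 (108.190.0.0 - 108.191.255.255) -> Router E
  108.191.128.0/17 (108.191.128.0 - 108.191.255.255) -> Router J
  108.191.128.0/18 (108.191.128.0 - 108.191.191.255) -> Router N
More-specific entries that do NOT match:
  108.191.182.64/26 (108.191.182.64 - 108.191.182.127) does not contain 108.191.180.120
  108.187.180.0/25 (108.187.180.0 - 108.187.180.127) does not contain 108.191.180.120
  108.191.182.0/24 (108.191.182.0 - 108.191.182.255) does not contain 108.191.180.120
  108.191.188.0/23 (108.191.188.0 - 108.191.189.255) does not contain 108.191.180.120
  108.191.176.0/22 (108.191.176.0 - 108.191.179.255) does not contain 108.191.180.120
Longest matching prefix is /18 -> next hop Router N.

Router N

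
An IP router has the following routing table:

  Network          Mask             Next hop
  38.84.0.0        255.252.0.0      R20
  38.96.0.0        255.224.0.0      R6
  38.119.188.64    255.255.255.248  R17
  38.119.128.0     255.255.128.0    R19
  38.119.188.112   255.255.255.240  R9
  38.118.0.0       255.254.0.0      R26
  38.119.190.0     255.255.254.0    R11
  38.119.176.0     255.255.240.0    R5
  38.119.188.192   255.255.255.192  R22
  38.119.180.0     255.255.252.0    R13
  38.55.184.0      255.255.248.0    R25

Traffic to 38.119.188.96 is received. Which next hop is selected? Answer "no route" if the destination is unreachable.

R5

Routes whose prefix contains 38.119.188.96:
  38.96.0.0/11 (38.96.0.0 - 38.127.255.255) -> R6
  38.118.0.0/15 (38.118.0.0 - 38.119.255.255) -> R26
  38.119.128.0/17 (38.119.128.0 - 38.119.255.255) -> R19
  38.119.176.0/20 (38.119.176.0 - 38.119.191.255) -> R5
More-specific entries that do NOT match:
  38.119.188.64/29 (38.119.188.64 - 38.119.188.71) does not contain 38.119.188.96
  38.119.188.112/28 (38.119.188.112 - 38.119.188.127) does not contain 38.119.188.96
  38.119.188.192/26 (38.119.188.192 - 38.119.188.255) does not contain 38.119.188.96
  38.119.190.0/23 (38.119.190.0 - 38.119.191.255) does not contain 38.119.188.96
  38.119.180.0/22 (38.119.180.0 - 38.119.183.255) does not contain 38.119.188.96
  38.55.184.0/21 (38.55.184.0 - 38.55.191.255) does not contain 38.119.188.96
Longest matching prefix is /20 -> next hop R5.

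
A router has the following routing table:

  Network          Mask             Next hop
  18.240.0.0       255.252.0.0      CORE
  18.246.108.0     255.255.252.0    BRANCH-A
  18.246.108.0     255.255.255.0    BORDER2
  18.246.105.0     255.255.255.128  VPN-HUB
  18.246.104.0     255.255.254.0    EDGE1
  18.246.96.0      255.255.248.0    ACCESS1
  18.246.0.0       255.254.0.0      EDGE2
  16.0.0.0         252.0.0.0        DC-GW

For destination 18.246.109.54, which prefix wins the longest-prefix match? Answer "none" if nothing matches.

Entries matching 18.246.109.54:
  16.0.0.0/6 (16.0.0.0 - 19.255.255.255)
  18.246.0.0/15 (18.246.0.0 - 18.247.255.255)
  18.246.108.0/22 (18.246.108.0 - 18.246.111.255)
Most specific is 18.246.108.0/22.

18.246.108.0/22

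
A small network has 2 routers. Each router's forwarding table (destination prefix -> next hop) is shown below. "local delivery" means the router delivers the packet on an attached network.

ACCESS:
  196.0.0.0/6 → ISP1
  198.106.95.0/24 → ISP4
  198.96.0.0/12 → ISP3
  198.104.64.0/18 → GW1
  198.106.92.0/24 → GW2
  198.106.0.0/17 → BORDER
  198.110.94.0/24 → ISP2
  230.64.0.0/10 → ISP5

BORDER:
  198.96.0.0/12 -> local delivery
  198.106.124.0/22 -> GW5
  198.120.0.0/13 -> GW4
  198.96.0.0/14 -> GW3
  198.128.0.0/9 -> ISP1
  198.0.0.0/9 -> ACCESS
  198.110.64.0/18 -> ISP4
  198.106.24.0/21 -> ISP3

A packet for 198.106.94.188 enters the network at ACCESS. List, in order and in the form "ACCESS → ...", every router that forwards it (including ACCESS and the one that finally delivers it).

ACCESS → BORDER

At ACCESS: longest match for 198.106.94.188 is 198.106.0.0/17 -> BORDER
At BORDER: longest match for 198.106.94.188 is 198.96.0.0/12 -> local delivery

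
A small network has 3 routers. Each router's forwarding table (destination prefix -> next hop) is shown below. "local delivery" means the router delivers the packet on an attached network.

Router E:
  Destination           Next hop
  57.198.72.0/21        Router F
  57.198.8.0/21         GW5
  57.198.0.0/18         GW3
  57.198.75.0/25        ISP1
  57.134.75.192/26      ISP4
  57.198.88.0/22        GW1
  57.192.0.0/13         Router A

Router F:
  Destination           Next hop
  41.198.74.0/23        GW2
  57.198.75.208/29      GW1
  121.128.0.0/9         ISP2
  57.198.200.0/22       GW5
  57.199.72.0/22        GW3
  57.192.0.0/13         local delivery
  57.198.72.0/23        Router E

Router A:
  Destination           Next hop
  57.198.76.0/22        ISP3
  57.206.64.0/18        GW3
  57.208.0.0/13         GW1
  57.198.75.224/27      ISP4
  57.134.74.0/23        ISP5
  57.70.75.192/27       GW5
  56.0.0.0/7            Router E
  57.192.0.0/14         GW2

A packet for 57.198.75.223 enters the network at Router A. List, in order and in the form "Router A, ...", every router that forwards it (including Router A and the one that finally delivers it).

At Router A: longest match for 57.198.75.223 is 56.0.0.0/7 -> Router E
At Router E: longest match for 57.198.75.223 is 57.198.72.0/21 -> Router F
At Router F: longest match for 57.198.75.223 is 57.192.0.0/13 -> local delivery

Router A, Router E, Router F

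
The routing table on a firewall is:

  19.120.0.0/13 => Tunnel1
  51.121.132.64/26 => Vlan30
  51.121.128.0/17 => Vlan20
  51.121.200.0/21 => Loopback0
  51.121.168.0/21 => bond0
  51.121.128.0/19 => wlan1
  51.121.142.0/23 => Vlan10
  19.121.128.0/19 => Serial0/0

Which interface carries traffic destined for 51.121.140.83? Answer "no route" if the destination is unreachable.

wlan1

Routes whose prefix contains 51.121.140.83:
  51.121.128.0/17 (51.121.128.0 - 51.121.255.255) -> Vlan20
  51.121.128.0/19 (51.121.128.0 - 51.121.159.255) -> wlan1
More-specific entries that do NOT match:
  51.121.132.64/26 (51.121.132.64 - 51.121.132.127) does not contain 51.121.140.83
  51.121.142.0/23 (51.121.142.0 - 51.121.143.255) does not contain 51.121.140.83
  51.121.200.0/21 (51.121.200.0 - 51.121.207.255) does not contain 51.121.140.83
  51.121.168.0/21 (51.121.168.0 - 51.121.175.255) does not contain 51.121.140.83
Longest matching prefix is /19 -> interface wlan1.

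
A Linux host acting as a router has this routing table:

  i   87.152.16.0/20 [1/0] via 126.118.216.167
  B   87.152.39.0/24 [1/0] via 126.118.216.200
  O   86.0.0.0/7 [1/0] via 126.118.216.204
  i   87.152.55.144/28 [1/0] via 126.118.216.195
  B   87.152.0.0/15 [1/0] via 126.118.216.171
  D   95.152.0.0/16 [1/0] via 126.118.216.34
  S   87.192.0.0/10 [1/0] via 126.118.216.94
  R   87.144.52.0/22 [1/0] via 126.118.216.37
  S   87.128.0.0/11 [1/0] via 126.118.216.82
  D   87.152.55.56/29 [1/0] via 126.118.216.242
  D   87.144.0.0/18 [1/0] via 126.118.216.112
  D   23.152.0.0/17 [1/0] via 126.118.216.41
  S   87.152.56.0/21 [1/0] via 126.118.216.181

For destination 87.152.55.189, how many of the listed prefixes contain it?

Prefixes containing 87.152.55.189:
  86.0.0.0/7 (86.0.0.0 - 87.255.255.255)
  87.128.0.0/11 (87.128.0.0 - 87.159.255.255)
  87.152.0.0/15 (87.152.0.0 - 87.153.255.255)
Total matching entries: 3.

3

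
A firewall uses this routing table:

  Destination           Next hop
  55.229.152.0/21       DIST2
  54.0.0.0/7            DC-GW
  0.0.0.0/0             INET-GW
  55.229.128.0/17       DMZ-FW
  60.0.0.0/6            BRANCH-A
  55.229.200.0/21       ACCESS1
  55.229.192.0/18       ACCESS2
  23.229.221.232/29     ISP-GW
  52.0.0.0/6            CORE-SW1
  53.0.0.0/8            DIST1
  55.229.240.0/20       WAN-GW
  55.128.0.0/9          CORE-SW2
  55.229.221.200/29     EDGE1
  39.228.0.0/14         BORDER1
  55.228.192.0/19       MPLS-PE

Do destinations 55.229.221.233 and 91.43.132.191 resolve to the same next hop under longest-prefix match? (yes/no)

no

55.229.221.233: longest match 55.229.192.0/18 -> ACCESS2
91.43.132.191: longest match 0.0.0.0/0 -> INET-GW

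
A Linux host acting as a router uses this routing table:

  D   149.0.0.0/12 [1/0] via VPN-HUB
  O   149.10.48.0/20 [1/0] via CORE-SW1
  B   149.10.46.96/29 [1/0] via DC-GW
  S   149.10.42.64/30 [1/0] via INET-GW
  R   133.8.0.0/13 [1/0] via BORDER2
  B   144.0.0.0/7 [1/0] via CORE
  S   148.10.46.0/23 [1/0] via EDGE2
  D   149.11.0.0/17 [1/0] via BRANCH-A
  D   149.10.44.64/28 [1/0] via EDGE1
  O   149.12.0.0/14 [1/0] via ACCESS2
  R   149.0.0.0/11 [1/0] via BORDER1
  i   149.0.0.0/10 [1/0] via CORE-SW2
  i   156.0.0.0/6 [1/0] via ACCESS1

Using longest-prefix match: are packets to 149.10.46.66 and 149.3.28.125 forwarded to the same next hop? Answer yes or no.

yes

149.10.46.66: longest match 149.0.0.0/12 -> VPN-HUB
149.3.28.125: longest match 149.0.0.0/12 -> VPN-HUB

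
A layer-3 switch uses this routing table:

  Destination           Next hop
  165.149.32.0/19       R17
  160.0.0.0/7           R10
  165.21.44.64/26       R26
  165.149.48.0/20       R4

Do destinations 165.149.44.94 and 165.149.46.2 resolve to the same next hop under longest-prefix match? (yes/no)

yes

165.149.44.94: longest match 165.149.32.0/19 -> R17
165.149.46.2: longest match 165.149.32.0/19 -> R17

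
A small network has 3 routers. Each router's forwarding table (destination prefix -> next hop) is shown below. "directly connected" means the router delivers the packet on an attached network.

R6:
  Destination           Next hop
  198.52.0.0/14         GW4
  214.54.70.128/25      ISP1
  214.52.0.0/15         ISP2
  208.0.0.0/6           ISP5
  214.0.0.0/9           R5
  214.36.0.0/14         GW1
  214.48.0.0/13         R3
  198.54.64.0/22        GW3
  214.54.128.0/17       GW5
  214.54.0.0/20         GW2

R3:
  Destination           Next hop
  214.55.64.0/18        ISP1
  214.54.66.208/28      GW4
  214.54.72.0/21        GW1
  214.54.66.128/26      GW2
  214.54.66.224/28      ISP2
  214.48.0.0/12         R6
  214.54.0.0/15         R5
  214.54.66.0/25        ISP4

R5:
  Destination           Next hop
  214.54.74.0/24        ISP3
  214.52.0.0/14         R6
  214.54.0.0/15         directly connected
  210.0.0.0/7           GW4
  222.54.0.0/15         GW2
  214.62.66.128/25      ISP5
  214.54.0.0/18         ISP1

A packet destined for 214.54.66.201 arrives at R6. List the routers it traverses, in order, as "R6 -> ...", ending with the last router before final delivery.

At R6: longest match for 214.54.66.201 is 214.48.0.0/13 -> R3
At R3: longest match for 214.54.66.201 is 214.54.0.0/15 -> R5
At R5: longest match for 214.54.66.201 is 214.54.0.0/15 -> directly connected

R6 -> R3 -> R5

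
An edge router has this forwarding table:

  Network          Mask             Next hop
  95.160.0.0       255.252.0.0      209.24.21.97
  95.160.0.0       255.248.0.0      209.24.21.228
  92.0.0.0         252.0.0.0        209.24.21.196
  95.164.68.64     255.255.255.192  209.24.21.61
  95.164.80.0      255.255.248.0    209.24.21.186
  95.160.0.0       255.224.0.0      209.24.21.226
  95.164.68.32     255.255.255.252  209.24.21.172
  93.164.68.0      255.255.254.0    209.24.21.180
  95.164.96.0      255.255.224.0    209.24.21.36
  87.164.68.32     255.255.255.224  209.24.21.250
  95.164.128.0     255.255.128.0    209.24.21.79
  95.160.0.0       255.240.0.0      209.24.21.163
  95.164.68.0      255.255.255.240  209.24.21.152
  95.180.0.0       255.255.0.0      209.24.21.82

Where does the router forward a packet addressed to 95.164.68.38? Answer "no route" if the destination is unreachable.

Routes whose prefix contains 95.164.68.38:
  92.0.0.0/6 (92.0.0.0 - 95.255.255.255) -> 209.24.21.196
  95.160.0.0/11 (95.160.0.0 - 95.191.255.255) -> 209.24.21.226
  95.160.0.0/12 (95.160.0.0 - 95.175.255.255) -> 209.24.21.163
  95.160.0.0/13 (95.160.0.0 - 95.167.255.255) -> 209.24.21.228
More-specific entries that do NOT match:
  95.164.68.32/30 (95.164.68.32 - 95.164.68.35) does not contain 95.164.68.38
  95.164.68.0/28 (95.164.68.0 - 95.164.68.15) does not contain 95.164.68.38
  87.164.68.32/27 (87.164.68.32 - 87.164.68.63) does not contain 95.164.68.38
  95.164.68.64/26 (95.164.68.64 - 95.164.68.127) does not contain 95.164.68.38
  93.164.68.0/23 (93.164.68.0 - 93.164.69.255) does not contain 95.164.68.38
  95.164.80.0/21 (95.164.80.0 - 95.164.87.255) does not contain 95.164.68.38
  95.164.96.0/19 (95.164.96.0 - 95.164.127.255) does not contain 95.164.68.38
  95.164.128.0/17 (95.164.128.0 - 95.164.255.255) does not contain 95.164.68.38
  95.180.0.0/16 (95.180.0.0 - 95.180.255.255) does not contain 95.164.68.38
  95.160.0.0/14 (95.160.0.0 - 95.163.255.255) does not contain 95.164.68.38
Longest matching prefix is /13 -> next hop 209.24.21.228.

209.24.21.228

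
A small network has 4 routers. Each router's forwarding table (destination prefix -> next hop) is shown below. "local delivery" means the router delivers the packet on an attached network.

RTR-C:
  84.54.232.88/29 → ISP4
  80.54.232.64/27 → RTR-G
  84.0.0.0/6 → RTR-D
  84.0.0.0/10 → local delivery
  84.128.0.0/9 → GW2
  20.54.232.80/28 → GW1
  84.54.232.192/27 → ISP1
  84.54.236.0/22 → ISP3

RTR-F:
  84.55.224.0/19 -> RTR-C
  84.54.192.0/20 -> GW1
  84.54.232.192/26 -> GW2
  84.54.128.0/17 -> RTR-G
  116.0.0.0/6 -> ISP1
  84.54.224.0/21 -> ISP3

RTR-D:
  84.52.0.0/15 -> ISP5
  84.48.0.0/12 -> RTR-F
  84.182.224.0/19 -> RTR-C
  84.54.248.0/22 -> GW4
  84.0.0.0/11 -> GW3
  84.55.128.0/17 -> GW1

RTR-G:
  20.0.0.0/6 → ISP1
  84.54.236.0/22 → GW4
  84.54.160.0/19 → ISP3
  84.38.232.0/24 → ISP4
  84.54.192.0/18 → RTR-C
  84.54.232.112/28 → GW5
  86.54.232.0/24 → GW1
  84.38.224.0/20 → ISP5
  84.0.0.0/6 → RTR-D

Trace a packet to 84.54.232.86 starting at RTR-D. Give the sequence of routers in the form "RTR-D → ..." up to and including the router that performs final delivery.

RTR-D → RTR-F → RTR-G → RTR-C

At RTR-D: longest match for 84.54.232.86 is 84.48.0.0/12 -> RTR-F
At RTR-F: longest match for 84.54.232.86 is 84.54.128.0/17 -> RTR-G
At RTR-G: longest match for 84.54.232.86 is 84.54.192.0/18 -> RTR-C
At RTR-C: longest match for 84.54.232.86 is 84.0.0.0/10 -> local delivery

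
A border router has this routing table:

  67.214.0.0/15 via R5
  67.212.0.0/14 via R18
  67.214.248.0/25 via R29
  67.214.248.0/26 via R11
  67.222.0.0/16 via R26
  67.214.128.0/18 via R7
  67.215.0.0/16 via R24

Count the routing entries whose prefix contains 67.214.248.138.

2

Prefixes containing 67.214.248.138:
  67.212.0.0/14 (67.212.0.0 - 67.215.255.255)
  67.214.0.0/15 (67.214.0.0 - 67.215.255.255)
Total matching entries: 2.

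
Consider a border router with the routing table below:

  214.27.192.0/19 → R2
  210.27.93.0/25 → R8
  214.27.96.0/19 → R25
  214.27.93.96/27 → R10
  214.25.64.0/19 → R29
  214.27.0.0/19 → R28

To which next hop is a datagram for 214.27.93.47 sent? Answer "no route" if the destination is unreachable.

no route

No entry's prefix contains 214.27.93.47; there is no default route.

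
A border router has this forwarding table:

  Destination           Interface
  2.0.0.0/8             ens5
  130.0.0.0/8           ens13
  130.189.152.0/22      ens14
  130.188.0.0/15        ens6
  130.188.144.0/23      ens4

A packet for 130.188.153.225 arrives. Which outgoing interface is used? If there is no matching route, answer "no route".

ens6

Routes whose prefix contains 130.188.153.225:
  130.0.0.0/8 (130.0.0.0 - 130.255.255.255) -> ens13
  130.188.0.0/15 (130.188.0.0 - 130.189.255.255) -> ens6
More-specific entries that do NOT match:
  130.188.144.0/23 (130.188.144.0 - 130.188.145.255) does not contain 130.188.153.225
  130.189.152.0/22 (130.189.152.0 - 130.189.155.255) does not contain 130.188.153.225
Longest matching prefix is /15 -> interface ens6.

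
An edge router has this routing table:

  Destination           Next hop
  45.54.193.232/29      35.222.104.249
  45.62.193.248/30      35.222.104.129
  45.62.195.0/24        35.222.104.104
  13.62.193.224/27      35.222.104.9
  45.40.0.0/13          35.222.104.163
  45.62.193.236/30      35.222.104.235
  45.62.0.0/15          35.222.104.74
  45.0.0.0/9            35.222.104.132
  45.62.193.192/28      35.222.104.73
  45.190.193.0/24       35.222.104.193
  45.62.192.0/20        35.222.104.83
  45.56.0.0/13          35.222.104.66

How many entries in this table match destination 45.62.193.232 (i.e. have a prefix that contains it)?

Prefixes containing 45.62.193.232:
  45.0.0.0/9 (45.0.0.0 - 45.127.255.255)
  45.56.0.0/13 (45.56.0.0 - 45.63.255.255)
  45.62.0.0/15 (45.62.0.0 - 45.63.255.255)
  45.62.192.0/20 (45.62.192.0 - 45.62.207.255)
Total matching entries: 4.

4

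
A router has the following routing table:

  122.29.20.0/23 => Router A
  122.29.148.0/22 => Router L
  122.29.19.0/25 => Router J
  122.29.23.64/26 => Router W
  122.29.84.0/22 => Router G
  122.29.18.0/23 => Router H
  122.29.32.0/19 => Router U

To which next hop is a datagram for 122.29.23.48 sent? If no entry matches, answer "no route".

no route

No entry's prefix contains 122.29.23.48; there is no default route.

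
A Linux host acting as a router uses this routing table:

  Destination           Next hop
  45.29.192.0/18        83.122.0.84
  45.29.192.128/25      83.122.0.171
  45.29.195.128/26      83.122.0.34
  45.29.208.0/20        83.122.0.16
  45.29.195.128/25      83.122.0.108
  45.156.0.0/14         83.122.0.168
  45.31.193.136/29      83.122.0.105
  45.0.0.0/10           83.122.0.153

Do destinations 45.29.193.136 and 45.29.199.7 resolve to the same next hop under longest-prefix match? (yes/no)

45.29.193.136: longest match 45.29.192.0/18 -> 83.122.0.84
45.29.199.7: longest match 45.29.192.0/18 -> 83.122.0.84

yes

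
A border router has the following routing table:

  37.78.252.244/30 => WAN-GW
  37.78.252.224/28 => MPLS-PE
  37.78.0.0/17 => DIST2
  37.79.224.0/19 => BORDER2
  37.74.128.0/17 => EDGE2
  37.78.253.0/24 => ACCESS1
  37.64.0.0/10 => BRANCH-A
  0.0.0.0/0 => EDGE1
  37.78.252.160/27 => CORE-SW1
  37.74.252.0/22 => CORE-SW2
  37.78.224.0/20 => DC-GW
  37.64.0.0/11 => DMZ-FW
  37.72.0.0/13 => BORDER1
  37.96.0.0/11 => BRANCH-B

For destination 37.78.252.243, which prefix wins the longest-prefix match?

Entries matching 37.78.252.243:
  0.0.0.0/0 (default, matches everything)
  37.64.0.0/10 (37.64.0.0 - 37.127.255.255)
  37.64.0.0/11 (37.64.0.0 - 37.95.255.255)
  37.72.0.0/13 (37.72.0.0 - 37.79.255.255)
Most specific is 37.72.0.0/13.

37.72.0.0/13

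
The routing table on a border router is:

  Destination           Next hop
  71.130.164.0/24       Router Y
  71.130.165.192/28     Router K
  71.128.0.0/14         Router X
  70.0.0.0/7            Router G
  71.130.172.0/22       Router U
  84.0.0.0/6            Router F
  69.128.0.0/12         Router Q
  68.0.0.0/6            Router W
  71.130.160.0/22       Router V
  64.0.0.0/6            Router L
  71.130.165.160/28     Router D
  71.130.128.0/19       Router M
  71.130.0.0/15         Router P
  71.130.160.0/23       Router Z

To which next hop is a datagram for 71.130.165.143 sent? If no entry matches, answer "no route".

Routes whose prefix contains 71.130.165.143:
  68.0.0.0/6 (68.0.0.0 - 71.255.255.255) -> Router W
  70.0.0.0/7 (70.0.0.0 - 71.255.255.255) -> Router G
  71.128.0.0/14 (71.128.0.0 - 71.131.255.255) -> Router X
  71.130.0.0/15 (71.130.0.0 - 71.131.255.255) -> Router P
More-specific entries that do NOT match:
  71.130.165.192/28 (71.130.165.192 - 71.130.165.207) does not contain 71.130.165.143
  71.130.165.160/28 (71.130.165.160 - 71.130.165.175) does not contain 71.130.165.143
  71.130.164.0/24 (71.130.164.0 - 71.130.164.255) does not contain 71.130.165.143
  71.130.160.0/23 (71.130.160.0 - 71.130.161.255) does not contain 71.130.165.143
  71.130.172.0/22 (71.130.172.0 - 71.130.175.255) does not contain 71.130.165.143
  71.130.160.0/22 (71.130.160.0 - 71.130.163.255) does not contain 71.130.165.143
  71.130.128.0/19 (71.130.128.0 - 71.130.159.255) does not contain 71.130.165.143
Longest matching prefix is /15 -> next hop Router P.

Router P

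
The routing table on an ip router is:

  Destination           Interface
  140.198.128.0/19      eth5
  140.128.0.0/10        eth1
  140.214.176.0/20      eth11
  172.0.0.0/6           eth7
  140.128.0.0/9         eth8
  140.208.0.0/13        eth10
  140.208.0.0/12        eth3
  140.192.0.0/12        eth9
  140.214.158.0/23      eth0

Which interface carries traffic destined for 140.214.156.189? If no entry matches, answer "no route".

Routes whose prefix contains 140.214.156.189:
  140.128.0.0/9 (140.128.0.0 - 140.255.255.255) -> eth8
  140.208.0.0/12 (140.208.0.0 - 140.223.255.255) -> eth3
  140.208.0.0/13 (140.208.0.0 - 140.215.255.255) -> eth10
More-specific entries that do NOT match:
  140.214.158.0/23 (140.214.158.0 - 140.214.159.255) does not contain 140.214.156.189
  140.214.176.0/20 (140.214.176.0 - 140.214.191.255) does not contain 140.214.156.189
  140.198.128.0/19 (140.198.128.0 - 140.198.159.255) does not contain 140.214.156.189
Longest matching prefix is /13 -> interface eth10.

eth10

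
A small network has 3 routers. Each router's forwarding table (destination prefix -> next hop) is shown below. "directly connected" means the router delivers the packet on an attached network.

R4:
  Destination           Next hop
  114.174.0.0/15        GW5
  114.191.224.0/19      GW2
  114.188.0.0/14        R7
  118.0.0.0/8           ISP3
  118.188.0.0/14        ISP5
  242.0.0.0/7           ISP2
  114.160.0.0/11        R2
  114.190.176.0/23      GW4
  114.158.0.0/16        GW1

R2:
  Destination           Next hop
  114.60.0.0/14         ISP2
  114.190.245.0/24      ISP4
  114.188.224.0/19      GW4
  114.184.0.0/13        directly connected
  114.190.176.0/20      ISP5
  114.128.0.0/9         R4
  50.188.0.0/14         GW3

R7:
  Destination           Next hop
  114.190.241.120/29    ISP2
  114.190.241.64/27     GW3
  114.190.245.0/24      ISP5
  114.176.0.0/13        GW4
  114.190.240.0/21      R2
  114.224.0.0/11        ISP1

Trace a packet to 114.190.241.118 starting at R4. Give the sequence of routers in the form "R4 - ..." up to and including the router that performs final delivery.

At R4: longest match for 114.190.241.118 is 114.188.0.0/14 -> R7
At R7: longest match for 114.190.241.118 is 114.190.240.0/21 -> R2
At R2: longest match for 114.190.241.118 is 114.184.0.0/13 -> directly connected

R4 - R7 - R2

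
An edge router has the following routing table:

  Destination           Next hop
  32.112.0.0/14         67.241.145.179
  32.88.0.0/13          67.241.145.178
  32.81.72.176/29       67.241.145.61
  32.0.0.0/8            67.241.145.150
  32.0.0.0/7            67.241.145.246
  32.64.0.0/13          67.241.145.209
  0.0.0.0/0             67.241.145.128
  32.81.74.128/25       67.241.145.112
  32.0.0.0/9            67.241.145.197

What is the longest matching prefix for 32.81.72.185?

32.0.0.0/9

Entries matching 32.81.72.185:
  0.0.0.0/0 (default, matches everything)
  32.0.0.0/7 (32.0.0.0 - 33.255.255.255)
  32.0.0.0/8 (32.0.0.0 - 32.255.255.255)
  32.0.0.0/9 (32.0.0.0 - 32.127.255.255)
Most specific is 32.0.0.0/9.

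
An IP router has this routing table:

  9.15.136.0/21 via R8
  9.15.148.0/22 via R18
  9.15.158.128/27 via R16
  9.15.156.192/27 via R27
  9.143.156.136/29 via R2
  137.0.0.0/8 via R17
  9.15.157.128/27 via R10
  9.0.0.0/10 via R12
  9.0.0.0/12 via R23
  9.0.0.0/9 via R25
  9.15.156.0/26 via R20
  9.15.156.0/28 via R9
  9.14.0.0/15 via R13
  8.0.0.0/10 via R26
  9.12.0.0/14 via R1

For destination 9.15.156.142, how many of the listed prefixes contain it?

5

Prefixes containing 9.15.156.142:
  9.0.0.0/9 (9.0.0.0 - 9.127.255.255)
  9.0.0.0/10 (9.0.0.0 - 9.63.255.255)
  9.0.0.0/12 (9.0.0.0 - 9.15.255.255)
  9.12.0.0/14 (9.12.0.0 - 9.15.255.255)
  9.14.0.0/15 (9.14.0.0 - 9.15.255.255)
Total matching entries: 5.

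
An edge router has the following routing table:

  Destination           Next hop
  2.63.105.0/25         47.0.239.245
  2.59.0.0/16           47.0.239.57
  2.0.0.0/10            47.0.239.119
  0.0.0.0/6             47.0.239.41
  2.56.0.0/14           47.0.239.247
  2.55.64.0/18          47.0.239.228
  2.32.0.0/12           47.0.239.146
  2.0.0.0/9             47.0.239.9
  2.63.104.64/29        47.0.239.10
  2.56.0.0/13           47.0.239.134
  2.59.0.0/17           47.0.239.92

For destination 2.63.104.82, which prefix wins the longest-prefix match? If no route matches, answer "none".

2.56.0.0/13

Entries matching 2.63.104.82:
  0.0.0.0/6 (0.0.0.0 - 3.255.255.255)
  2.0.0.0/9 (2.0.0.0 - 2.127.255.255)
  2.0.0.0/10 (2.0.0.0 - 2.63.255.255)
  2.56.0.0/13 (2.56.0.0 - 2.63.255.255)
Most specific is 2.56.0.0/13.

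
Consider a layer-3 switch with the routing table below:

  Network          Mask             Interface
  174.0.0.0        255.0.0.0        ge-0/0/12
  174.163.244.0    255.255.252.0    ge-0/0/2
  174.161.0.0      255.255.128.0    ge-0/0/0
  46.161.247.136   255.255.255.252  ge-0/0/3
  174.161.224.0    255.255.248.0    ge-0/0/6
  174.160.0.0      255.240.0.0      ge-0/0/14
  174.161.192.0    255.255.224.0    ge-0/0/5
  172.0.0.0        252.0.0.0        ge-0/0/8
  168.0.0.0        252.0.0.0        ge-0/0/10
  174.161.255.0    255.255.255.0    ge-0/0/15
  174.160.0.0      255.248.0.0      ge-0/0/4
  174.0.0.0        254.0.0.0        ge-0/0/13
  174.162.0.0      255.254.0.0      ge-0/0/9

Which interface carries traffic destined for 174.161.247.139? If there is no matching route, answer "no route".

ge-0/0/4

Routes whose prefix contains 174.161.247.139:
  172.0.0.0/6 (172.0.0.0 - 175.255.255.255) -> ge-0/0/8
  174.0.0.0/7 (174.0.0.0 - 175.255.255.255) -> ge-0/0/13
  174.0.0.0/8 (174.0.0.0 - 174.255.255.255) -> ge-0/0/12
  174.160.0.0/12 (174.160.0.0 - 174.175.255.255) -> ge-0/0/14
  174.160.0.0/13 (174.160.0.0 - 174.167.255.255) -> ge-0/0/4
More-specific entries that do NOT match:
  46.161.247.136/30 (46.161.247.136 - 46.161.247.139) does not contain 174.161.247.139
  174.161.255.0/24 (174.161.255.0 - 174.161.255.255) does not contain 174.161.247.139
  174.163.244.0/22 (174.163.244.0 - 174.163.247.255) does not contain 174.161.247.139
  174.161.224.0/21 (174.161.224.0 - 174.161.231.255) does not contain 174.161.247.139
  174.161.192.0/19 (174.161.192.0 - 174.161.223.255) does not contain 174.161.247.139
  174.161.0.0/17 (174.161.0.0 - 174.161.127.255) does not contain 174.161.247.139
  174.162.0.0/15 (174.162.0.0 - 174.163.255.255) does not contain 174.161.247.139
Longest matching prefix is /13 -> interface ge-0/0/4.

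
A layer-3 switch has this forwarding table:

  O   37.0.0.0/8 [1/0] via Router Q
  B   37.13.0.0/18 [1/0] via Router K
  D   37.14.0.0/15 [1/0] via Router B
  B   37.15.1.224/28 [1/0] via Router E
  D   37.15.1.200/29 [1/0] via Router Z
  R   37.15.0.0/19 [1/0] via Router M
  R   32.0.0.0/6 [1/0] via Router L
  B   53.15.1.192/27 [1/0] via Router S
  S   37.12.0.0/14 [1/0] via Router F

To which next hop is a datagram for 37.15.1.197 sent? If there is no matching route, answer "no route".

Router M

Routes whose prefix contains 37.15.1.197:
  37.0.0.0/8 (37.0.0.0 - 37.255.255.255) -> Router Q
  37.12.0.0/14 (37.12.0.0 - 37.15.255.255) -> Router F
  37.14.0.0/15 (37.14.0.0 - 37.15.255.255) -> Router B
  37.15.0.0/19 (37.15.0.0 - 37.15.31.255) -> Router M
More-specific entries that do NOT match:
  37.15.1.200/29 (37.15.1.200 - 37.15.1.207) does not contain 37.15.1.197
  37.15.1.224/28 (37.15.1.224 - 37.15.1.239) does not contain 37.15.1.197
  53.15.1.192/27 (53.15.1.192 - 53.15.1.223) does not contain 37.15.1.197
Longest matching prefix is /19 -> next hop Router M.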